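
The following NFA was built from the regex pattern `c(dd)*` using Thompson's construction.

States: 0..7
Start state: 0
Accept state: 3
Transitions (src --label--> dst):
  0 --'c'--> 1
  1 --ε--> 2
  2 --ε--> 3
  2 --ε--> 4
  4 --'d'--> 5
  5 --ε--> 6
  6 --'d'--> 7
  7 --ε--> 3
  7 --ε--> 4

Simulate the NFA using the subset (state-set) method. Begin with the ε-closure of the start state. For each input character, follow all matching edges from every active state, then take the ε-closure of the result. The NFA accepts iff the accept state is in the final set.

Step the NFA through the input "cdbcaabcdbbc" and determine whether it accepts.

start: ε-closure({0}) = {0}
'c' @ 1: {1,2,3,4}  (accept∈set)
'd' @ 2: {5,6}
'b' @ 3: {}  — dead — no transitions
rest 'caabcdbbc' ignored (set empty)
end set {} — state 3 not in

Answer: REJECT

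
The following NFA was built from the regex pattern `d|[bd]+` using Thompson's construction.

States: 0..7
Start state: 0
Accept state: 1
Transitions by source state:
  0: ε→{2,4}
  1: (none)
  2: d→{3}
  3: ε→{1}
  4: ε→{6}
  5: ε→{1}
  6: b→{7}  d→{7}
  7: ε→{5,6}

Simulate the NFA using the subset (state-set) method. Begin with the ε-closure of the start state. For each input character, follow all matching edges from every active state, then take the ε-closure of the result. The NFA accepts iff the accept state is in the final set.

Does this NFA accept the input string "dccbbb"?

Answer: REJECT

Steps:
initial (ε-close {0}): {0,2,4,6}
'd' @ 1: {1,3,5,6,7}  ✓accept
'c' @ 2: {}  — dead — no transitions
rest 'cbbb' ignored (set empty)
final: {}; accept 1 not in set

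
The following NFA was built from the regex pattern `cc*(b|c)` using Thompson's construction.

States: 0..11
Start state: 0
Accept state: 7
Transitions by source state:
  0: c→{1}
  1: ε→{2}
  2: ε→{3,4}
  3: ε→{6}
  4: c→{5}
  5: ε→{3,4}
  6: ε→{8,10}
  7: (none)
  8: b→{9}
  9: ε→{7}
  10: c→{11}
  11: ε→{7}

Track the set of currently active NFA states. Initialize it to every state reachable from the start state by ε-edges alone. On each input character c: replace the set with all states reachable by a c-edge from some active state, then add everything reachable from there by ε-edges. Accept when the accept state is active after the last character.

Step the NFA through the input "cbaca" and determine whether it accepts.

initial (ε-close {0}): {0}
'c' @ 1: {1,2,3,4,6,8,10}
'b' @ 2: {7,9}  [accepting]
'a' @ 3: {}  — state set empty
rest 'ca' ignored (set empty)
after full input: {}  (accept=7 not in)

Answer: REJECT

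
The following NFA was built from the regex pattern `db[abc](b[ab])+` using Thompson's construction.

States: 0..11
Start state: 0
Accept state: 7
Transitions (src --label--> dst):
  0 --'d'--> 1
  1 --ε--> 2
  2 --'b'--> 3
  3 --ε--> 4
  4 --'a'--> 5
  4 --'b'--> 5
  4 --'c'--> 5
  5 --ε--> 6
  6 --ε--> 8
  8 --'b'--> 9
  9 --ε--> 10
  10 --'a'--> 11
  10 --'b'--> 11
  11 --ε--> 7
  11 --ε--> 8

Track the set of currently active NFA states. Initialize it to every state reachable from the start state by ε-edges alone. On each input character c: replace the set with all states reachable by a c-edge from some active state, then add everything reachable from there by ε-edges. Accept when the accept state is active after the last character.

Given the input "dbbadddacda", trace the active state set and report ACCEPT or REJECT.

S₀ = ε-closure({0}) = {0}
'd' @ 1: {1,2}
'b' @ 2: {3,4}
'b' @ 3: {5,6,8}
'a' @ 4: {}  — dead — no transitions
rest 'dddacda' ignored (set empty)
final: {}; accept 7 not in set

Answer: REJECT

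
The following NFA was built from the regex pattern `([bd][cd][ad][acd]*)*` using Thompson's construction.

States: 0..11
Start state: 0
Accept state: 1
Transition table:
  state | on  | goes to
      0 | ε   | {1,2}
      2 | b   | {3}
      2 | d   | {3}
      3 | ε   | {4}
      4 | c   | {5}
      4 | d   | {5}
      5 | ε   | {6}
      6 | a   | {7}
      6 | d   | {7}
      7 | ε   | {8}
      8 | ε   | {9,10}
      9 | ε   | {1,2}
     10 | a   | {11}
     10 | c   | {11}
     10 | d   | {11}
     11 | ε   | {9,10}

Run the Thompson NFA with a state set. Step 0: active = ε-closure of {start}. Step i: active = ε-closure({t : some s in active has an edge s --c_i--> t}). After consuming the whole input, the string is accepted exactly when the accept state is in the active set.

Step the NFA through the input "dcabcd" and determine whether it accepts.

initial (ε-close {0}): {0,1,2}
'd' @ 1: {3,4}
'c' @ 2: {5,6}
'a' @ 3: {1,2,7,8,9,10}  [accepting]
'b' @ 4: {3,4}
'c' @ 5: {5,6}
'd' @ 6: {1,2,7,8,9,10}  [accepting]
final: {1,2,7,8,9,10}; accept 1 in set

Answer: ACCEPT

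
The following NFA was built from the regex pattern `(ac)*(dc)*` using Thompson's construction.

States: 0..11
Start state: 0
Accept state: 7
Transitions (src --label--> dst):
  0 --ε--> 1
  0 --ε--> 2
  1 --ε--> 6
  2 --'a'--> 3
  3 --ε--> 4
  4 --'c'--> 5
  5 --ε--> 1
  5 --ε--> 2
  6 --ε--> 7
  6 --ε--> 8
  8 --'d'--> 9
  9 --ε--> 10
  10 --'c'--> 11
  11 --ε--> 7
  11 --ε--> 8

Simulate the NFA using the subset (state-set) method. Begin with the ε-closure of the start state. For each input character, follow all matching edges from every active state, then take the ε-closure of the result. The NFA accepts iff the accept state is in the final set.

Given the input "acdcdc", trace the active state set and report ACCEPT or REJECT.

start: ε-closure({0}) = {0,1,2,6,7,8}
'a' @ 1: {3,4}
'c' @ 2: {1,2,5,6,7,8}  (accept∈set)
'd' @ 3: {9,10}
'c' @ 4: {7,8,11}  (accept∈set)
'd' @ 5: {9,10}
'c' @ 6: {7,8,11}  (accept∈set)
end set {7,8,11} — state 7 in

Answer: ACCEPT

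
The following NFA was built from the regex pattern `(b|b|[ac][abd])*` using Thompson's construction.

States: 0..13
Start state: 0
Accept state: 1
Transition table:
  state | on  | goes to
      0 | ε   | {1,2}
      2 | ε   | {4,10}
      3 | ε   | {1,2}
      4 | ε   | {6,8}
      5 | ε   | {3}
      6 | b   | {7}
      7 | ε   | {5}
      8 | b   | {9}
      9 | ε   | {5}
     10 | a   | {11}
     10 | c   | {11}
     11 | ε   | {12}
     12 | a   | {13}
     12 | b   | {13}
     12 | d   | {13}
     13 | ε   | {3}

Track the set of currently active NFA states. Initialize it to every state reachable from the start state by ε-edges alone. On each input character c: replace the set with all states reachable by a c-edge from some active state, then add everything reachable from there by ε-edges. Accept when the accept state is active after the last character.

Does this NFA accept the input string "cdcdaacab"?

Answer: ACCEPT

Steps:
S₀ = ε-closure({0}) = {0,1,2,4,6,8,10}
'c' @ 1: {11,12}
'd' @ 2: {1,2,3,4,6,8,10,13}  ✓accept
'c' @ 3: {11,12}
'd' @ 4: {1,2,3,4,6,8,10,13}  ✓accept
'a' @ 5: {11,12}
'a' @ 6: {1,2,3,4,6,8,10,13}  ✓accept
'c' @ 7: {11,12}
'a' @ 8: {1,2,3,4,6,8,10,13}  ✓accept
'b' @ 9: {1,2,3,4,5,6,7,8,9,10}  ✓accept
end set {1,2,3,4,5,6,7,8,9,10} — state 1 in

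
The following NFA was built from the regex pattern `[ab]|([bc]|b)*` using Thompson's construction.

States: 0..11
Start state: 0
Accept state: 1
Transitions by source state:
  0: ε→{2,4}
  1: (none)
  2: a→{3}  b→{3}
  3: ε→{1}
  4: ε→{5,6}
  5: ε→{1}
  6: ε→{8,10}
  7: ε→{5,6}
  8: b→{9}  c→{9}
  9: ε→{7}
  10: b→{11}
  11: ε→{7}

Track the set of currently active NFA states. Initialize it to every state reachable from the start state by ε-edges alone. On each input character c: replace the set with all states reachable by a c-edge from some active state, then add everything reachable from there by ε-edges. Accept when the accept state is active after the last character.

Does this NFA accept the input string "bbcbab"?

Answer: REJECT

Derivation:
S₀ = ε-closure({0}) = {0,1,2,4,5,6,8,10}
'b' @ 1: {1,3,5,6,7,8,9,10,11}  ✓accept
'b' @ 2: {1,5,6,7,8,9,10,11}  ✓accept
'c' @ 3: {1,5,6,7,8,9,10}  ✓accept
'b' @ 4: {1,5,6,7,8,9,10,11}  ✓accept
'a' @ 5: {}  — state set empty
rest 'b' ignored (set empty)
after full input: {}  (accept=1 not in)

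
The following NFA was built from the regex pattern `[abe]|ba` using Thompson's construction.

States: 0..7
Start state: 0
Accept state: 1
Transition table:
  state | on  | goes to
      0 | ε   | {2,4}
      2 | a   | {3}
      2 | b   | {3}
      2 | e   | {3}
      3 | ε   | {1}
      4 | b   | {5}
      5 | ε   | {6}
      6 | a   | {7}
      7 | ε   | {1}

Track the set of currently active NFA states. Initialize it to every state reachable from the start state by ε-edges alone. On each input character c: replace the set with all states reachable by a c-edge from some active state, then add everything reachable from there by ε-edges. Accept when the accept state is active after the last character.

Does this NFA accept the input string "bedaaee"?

Answer: REJECT

Trace:
initial (ε-close {0}): {0,2,4}
'b' @ 1: {1,3,5,6}  (accept∈set)
'e' @ 2: {}  — dead — no transitions
rest 'daaee' ignored (set empty)
end set {} — state 1 not in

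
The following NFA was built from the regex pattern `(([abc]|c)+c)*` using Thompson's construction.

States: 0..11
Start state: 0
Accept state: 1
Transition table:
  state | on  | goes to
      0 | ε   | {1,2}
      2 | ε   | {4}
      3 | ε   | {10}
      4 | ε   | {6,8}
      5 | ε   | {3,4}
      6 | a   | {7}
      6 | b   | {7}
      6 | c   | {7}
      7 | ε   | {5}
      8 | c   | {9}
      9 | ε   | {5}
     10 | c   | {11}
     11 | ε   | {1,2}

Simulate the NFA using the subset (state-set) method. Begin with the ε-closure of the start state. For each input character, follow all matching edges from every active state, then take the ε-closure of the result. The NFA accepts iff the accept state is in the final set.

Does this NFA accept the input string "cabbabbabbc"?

Answer: ACCEPT

Steps:
start: ε-closure({0}) = {0,1,2,4,6,8}
'c' @ 1: {3,4,5,6,7,8,9,10}
'a' @ 2: {3,4,5,6,7,8,10}
'b' @ 3: {3,4,5,6,7,8,10}
'b' @ 4: {3,4,5,6,7,8,10}
'a' @ 5: {3,4,5,6,7,8,10}
'b' @ 6: {3,4,5,6,7,8,10}
'b' @ 7: {3,4,5,6,7,8,10}
'a' @ 8: {3,4,5,6,7,8,10}
'b' @ 9: {3,4,5,6,7,8,10}
'b' @ 10: {3,4,5,6,7,8,10}
'c' @ 11: {1,2,3,4,5,6,7,8,9,10,11}  ✓accept
final: {1,2,3,4,5,6,7,8,9,10,11}; accept 1 in set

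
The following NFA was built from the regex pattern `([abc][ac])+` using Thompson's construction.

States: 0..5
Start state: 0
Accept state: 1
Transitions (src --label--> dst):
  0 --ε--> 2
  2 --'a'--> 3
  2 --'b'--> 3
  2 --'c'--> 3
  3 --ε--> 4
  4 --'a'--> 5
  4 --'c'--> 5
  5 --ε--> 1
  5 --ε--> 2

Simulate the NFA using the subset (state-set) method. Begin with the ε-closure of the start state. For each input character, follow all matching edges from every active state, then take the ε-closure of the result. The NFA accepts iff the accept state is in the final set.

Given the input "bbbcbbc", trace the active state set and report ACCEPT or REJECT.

Answer: REJECT

Trace:
S₀ = ε-closure({0}) = {0,2}
'b' @ 1: {3,4}
'b' @ 2: {}  — dead — no transitions
rest 'bcbbc' ignored (set empty)
end set {} — state 1 not in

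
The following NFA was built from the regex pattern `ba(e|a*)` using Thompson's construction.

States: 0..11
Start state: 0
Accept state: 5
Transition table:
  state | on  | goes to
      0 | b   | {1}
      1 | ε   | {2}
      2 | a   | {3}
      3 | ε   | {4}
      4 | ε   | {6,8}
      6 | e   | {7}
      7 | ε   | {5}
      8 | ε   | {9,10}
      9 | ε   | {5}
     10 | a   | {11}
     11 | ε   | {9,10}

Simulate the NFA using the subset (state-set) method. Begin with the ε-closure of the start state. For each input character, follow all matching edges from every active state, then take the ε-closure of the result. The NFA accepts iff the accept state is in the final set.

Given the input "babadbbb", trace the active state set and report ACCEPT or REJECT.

initial (ε-close {0}): {0}
'b' @ 1: {1,2}
'a' @ 2: {3,4,5,6,8,9,10}  ✓accept
'b' @ 3: {}  — no active states
rest 'adbbb' ignored (set empty)
end set {} — state 5 not in

Answer: REJECT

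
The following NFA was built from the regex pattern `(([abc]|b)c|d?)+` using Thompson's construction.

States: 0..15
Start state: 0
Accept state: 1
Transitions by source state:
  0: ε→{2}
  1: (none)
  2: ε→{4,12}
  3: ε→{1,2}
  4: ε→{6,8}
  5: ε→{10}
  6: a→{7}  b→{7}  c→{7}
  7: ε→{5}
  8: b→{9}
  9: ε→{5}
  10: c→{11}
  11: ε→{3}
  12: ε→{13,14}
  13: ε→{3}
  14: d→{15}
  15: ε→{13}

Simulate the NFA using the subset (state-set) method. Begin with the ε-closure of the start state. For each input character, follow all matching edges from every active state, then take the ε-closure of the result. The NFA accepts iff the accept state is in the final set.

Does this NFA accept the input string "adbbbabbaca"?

S₀ = ε-closure({0}) = {0,1,2,3,4,6,8,12,13,14}
'a' @ 1: {5,7,10}
'd' @ 2: {}  — dead — no transitions
rest 'bbbabbaca' ignored (set empty)
after full input: {}  (accept=1 not in)

Answer: REJECT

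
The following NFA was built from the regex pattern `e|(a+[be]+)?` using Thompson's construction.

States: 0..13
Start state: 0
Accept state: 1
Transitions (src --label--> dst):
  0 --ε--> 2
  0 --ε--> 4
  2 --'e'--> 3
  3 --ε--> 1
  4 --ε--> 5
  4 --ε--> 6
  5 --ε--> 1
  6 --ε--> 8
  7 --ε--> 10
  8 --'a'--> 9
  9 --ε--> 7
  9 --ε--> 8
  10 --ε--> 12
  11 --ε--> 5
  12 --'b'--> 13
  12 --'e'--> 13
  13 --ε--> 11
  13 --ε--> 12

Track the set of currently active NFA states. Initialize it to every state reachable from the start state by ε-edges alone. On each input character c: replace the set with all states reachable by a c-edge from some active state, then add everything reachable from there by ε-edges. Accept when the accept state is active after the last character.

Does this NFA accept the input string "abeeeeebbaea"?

start: ε-closure({0}) = {0,1,2,4,5,6,8}
'a' @ 1: {7,8,9,10,12}
'b' @ 2: {1,5,11,12,13}  ✓accept
'e' @ 3: {1,5,11,12,13}  ✓accept
'e' @ 4: {1,5,11,12,13}  ✓accept
'e' @ 5: {1,5,11,12,13}  ✓accept
'e' @ 6: {1,5,11,12,13}  ✓accept
'e' @ 7: {1,5,11,12,13}  ✓accept
'b' @ 8: {1,5,11,12,13}  ✓accept
'b' @ 9: {1,5,11,12,13}  ✓accept
'a' @ 10: {}  — state set empty
rest 'ea' ignored (set empty)
after full input: {}  (accept=1 not in)

Answer: REJECT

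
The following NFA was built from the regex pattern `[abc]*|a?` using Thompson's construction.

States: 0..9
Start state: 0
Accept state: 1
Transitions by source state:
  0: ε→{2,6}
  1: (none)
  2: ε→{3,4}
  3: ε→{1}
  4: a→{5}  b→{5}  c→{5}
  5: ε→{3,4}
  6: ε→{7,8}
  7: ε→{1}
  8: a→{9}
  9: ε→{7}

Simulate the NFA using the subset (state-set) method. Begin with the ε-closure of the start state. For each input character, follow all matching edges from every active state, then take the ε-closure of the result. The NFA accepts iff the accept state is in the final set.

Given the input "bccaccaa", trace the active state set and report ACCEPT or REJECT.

S₀ = ε-closure({0}) = {0,1,2,3,4,6,7,8}
'b' @ 1: {1,3,4,5}  (accept∈set)
'c' @ 2: {1,3,4,5}  (accept∈set)
'c' @ 3: {1,3,4,5}  (accept∈set)
'a' @ 4: {1,3,4,5}  (accept∈set)
'c' @ 5: {1,3,4,5}  (accept∈set)
'c' @ 6: {1,3,4,5}  (accept∈set)
'a' @ 7: {1,3,4,5}  (accept∈set)
'a' @ 8: {1,3,4,5}  (accept∈set)
final: {1,3,4,5}; accept 1 in set

Answer: ACCEPT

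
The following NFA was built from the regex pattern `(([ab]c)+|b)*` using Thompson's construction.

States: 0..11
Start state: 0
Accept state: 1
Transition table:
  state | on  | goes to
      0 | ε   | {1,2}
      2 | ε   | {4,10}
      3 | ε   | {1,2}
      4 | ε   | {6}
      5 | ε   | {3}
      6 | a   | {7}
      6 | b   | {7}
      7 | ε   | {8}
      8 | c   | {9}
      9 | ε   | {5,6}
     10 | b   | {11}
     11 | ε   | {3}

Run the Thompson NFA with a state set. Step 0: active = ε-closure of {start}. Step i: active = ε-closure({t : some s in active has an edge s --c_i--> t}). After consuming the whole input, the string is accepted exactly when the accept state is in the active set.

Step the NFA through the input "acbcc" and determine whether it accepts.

Answer: REJECT

Derivation:
S₀ = ε-closure({0}) = {0,1,2,4,6,10}
'a' @ 1: {7,8}
'c' @ 2: {1,2,3,4,5,6,9,10}  [accepting]
'b' @ 3: {1,2,3,4,6,7,8,10,11}  [accepting]
'c' @ 4: {1,2,3,4,5,6,9,10}  [accepting]
'c' @ 5: {}  — dead — no transitions
end set {} — state 1 not in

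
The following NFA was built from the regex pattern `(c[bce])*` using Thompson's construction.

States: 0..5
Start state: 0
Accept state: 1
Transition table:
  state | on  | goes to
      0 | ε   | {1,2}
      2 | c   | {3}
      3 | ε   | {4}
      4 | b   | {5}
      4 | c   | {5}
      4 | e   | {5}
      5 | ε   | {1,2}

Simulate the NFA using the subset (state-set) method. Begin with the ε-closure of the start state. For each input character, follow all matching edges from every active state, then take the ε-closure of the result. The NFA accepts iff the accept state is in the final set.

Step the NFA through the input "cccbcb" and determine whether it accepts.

Answer: ACCEPT

Steps:
initial (ε-close {0}): {0,1,2}
'c' @ 1: {3,4}
'c' @ 2: {1,2,5}  [accepting]
'c' @ 3: {3,4}
'b' @ 4: {1,2,5}  [accepting]
'c' @ 5: {3,4}
'b' @ 6: {1,2,5}  [accepting]
final: {1,2,5}; accept 1 in set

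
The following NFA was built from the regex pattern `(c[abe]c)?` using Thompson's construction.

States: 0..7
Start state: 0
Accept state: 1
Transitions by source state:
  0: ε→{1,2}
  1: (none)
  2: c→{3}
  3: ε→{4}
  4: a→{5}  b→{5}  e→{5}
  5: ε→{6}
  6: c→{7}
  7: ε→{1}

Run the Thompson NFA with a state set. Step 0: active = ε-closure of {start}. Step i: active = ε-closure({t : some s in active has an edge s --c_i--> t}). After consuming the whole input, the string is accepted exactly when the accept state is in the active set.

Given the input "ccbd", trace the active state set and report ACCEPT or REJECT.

start: ε-closure({0}) = {0,1,2}
'c' @ 1: {3,4}
'c' @ 2: {}  — dead — no transitions
rest 'bd' ignored (set empty)
end set {} — state 1 not in

Answer: REJECT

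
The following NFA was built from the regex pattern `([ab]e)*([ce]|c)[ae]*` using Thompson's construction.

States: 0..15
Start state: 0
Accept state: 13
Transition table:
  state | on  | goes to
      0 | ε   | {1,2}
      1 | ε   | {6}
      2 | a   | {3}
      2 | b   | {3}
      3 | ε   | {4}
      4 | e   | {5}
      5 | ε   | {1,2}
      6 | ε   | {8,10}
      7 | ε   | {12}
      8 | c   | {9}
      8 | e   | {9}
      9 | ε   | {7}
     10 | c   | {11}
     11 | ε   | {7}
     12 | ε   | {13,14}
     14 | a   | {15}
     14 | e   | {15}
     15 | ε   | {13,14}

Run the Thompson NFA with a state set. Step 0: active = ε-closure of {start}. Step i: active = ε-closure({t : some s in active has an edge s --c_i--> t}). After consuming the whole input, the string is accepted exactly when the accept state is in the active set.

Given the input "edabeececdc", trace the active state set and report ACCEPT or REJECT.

initial (ε-close {0}): {0,1,2,6,8,10}
'e' @ 1: {7,9,12,13,14}  [accepting]
'd' @ 2: {}  — state set empty
rest 'abeececdc' ignored (set empty)
final: {}; accept 13 not in set

Answer: REJECT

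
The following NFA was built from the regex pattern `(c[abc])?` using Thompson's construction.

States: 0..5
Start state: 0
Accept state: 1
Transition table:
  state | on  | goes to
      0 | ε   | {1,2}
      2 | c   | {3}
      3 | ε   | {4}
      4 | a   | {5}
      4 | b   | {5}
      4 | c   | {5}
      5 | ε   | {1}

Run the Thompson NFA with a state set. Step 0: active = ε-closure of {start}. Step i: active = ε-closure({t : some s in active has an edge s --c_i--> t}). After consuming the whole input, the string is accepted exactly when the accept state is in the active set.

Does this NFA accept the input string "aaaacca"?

Answer: REJECT

Trace:
initial (ε-close {0}): {0,1,2}
'a' @ 1: {}  — no active states
rest 'aaacca' ignored (set empty)
end set {} — state 1 not in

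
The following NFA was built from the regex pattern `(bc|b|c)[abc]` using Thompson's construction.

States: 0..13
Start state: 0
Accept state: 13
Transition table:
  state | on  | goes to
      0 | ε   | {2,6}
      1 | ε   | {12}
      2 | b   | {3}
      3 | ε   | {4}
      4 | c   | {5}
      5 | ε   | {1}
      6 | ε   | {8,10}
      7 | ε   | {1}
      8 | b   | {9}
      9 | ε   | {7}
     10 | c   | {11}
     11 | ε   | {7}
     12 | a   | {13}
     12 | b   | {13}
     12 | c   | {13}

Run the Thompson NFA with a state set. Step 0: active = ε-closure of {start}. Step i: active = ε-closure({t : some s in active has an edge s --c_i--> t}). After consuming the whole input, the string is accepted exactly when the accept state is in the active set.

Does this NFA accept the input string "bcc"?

S₀ = ε-closure({0}) = {0,2,6,8,10}
'b' @ 1: {1,3,4,7,9,12}
'c' @ 2: {1,5,12,13}  ✓accept
'c' @ 3: {13}  ✓accept
final: {13}; accept 13 in set

Answer: ACCEPT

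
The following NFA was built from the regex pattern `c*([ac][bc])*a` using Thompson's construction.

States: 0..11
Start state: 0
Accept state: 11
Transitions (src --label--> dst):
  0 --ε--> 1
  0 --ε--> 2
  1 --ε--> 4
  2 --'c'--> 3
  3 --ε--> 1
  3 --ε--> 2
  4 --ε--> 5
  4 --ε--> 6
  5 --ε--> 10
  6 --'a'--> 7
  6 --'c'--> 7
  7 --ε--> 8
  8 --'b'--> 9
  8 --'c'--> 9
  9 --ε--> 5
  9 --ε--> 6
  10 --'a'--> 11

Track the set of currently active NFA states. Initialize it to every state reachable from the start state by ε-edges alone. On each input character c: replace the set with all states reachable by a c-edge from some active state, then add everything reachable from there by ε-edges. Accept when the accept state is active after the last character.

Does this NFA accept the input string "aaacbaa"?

Answer: REJECT

Steps:
start: ε-closure({0}) = {0,1,2,4,5,6,10}
'a' @ 1: {7,8,11}  ✓accept
'a' @ 2: {}  — dead — no transitions
rest 'acbaa' ignored (set empty)
final: {}; accept 11 not in set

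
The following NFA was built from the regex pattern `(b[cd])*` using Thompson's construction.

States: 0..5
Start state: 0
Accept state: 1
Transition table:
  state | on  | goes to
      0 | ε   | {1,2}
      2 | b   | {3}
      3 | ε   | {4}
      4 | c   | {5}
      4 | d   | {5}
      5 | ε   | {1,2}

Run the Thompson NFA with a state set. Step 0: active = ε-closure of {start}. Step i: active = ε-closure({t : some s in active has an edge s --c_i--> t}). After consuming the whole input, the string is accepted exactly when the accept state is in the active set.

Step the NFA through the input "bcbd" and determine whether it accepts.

S₀ = ε-closure({0}) = {0,1,2}
'b' @ 1: {3,4}
'c' @ 2: {1,2,5}  (accept∈set)
'b' @ 3: {3,4}
'd' @ 4: {1,2,5}  (accept∈set)
final: {1,2,5}; accept 1 in set

Answer: ACCEPT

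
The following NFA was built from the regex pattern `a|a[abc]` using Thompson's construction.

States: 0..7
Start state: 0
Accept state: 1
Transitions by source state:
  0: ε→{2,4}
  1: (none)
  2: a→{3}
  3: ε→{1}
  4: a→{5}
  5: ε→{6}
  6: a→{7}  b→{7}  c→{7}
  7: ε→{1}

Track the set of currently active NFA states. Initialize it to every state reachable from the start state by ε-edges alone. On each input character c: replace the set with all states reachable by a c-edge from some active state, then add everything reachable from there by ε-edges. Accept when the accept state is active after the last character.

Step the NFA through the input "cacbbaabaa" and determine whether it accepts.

S₀ = ε-closure({0}) = {0,2,4}
'c' @ 1: {}  — dead — no transitions
rest 'acbbaabaa' ignored (set empty)
final: {}; accept 1 not in set

Answer: REJECT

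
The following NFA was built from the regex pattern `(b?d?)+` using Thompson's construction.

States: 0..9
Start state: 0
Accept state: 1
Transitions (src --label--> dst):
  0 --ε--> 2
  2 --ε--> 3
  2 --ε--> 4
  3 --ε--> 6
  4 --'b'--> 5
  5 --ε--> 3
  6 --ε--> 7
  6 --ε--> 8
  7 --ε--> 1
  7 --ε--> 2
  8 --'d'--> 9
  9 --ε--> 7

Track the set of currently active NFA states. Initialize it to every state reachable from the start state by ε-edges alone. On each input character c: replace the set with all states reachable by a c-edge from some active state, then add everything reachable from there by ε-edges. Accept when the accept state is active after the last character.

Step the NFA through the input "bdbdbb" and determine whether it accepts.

Answer: ACCEPT

Trace:
initial (ε-close {0}): {0,1,2,3,4,6,7,8}
'b' @ 1: {1,2,3,4,5,6,7,8}  ✓accept
'd' @ 2: {1,2,3,4,6,7,8,9}  ✓accept
'b' @ 3: {1,2,3,4,5,6,7,8}  ✓accept
'd' @ 4: {1,2,3,4,6,7,8,9}  ✓accept
'b' @ 5: {1,2,3,4,5,6,7,8}  ✓accept
'b' @ 6: {1,2,3,4,5,6,7,8}  ✓accept
after full input: {1,2,3,4,5,6,7,8}  (accept=1 in)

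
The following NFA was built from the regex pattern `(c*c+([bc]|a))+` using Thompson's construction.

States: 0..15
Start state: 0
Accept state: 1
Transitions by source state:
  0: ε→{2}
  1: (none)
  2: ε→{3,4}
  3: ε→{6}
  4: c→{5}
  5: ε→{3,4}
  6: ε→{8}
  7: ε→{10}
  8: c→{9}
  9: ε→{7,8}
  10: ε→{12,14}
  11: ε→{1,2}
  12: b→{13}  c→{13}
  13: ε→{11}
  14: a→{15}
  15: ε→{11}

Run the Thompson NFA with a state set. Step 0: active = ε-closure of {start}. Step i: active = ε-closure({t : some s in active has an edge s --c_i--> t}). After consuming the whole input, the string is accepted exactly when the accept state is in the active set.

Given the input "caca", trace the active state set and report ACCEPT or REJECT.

Answer: ACCEPT

Trace:
initial (ε-close {0}): {0,2,3,4,6,8}
'c' @ 1: {3,4,5,6,7,8,9,10,12,14}
'a' @ 2: {1,2,3,4,6,8,11,15}  ✓accept
'c' @ 3: {3,4,5,6,7,8,9,10,12,14}
'a' @ 4: {1,2,3,4,6,8,11,15}  ✓accept
after full input: {1,2,3,4,6,8,11,15}  (accept=1 in)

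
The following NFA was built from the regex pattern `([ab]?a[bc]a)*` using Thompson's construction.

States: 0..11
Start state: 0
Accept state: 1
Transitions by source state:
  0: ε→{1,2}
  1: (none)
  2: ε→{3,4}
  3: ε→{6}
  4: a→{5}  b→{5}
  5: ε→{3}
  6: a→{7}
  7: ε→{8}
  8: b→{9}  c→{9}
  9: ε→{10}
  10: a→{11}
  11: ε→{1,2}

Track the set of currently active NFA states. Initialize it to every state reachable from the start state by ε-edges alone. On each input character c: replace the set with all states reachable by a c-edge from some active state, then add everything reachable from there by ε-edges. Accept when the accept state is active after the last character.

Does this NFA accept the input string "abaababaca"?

S₀ = ε-closure({0}) = {0,1,2,3,4,6}
'a' @ 1: {3,5,6,7,8}
'b' @ 2: {9,10}
'a' @ 3: {1,2,3,4,6,11}  ✓accept
'a' @ 4: {3,5,6,7,8}
'b' @ 5: {9,10}
'a' @ 6: {1,2,3,4,6,11}  ✓accept
'b' @ 7: {3,5,6}
'a' @ 8: {7,8}
'c' @ 9: {9,10}
'a' @ 10: {1,2,3,4,6,11}  ✓accept
final: {1,2,3,4,6,11}; accept 1 in set

Answer: ACCEPT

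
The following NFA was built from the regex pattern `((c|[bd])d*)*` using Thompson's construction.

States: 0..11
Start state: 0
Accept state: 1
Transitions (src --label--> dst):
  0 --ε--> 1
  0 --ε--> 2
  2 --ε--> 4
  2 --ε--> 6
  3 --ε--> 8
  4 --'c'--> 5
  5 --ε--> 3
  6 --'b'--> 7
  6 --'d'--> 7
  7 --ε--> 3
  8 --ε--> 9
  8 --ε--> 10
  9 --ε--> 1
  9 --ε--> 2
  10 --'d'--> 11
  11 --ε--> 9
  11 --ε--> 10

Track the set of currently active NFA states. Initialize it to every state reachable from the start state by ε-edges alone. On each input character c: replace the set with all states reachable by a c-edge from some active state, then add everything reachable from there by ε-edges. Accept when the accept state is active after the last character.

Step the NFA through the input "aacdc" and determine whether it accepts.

start: ε-closure({0}) = {0,1,2,4,6}
'a' @ 1: {}  — dead — no transitions
rest 'acdc' ignored (set empty)
final: {}; accept 1 not in set

Answer: REJECT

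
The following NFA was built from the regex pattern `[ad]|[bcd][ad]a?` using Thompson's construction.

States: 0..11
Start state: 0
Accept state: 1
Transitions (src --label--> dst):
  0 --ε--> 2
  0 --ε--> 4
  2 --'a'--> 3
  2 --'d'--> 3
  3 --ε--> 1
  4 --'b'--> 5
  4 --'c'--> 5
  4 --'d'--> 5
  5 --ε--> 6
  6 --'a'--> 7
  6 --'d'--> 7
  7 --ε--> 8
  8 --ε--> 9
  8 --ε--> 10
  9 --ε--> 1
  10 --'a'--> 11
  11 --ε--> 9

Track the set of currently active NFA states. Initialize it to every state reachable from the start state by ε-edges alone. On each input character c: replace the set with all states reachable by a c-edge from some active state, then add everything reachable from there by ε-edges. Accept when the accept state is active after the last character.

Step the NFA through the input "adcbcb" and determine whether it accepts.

Answer: REJECT

Trace:
initial (ε-close {0}): {0,2,4}
'a' @ 1: {1,3}  ✓accept
'd' @ 2: {}  — dead — no transitions
rest 'cbcb' ignored (set empty)
after full input: {}  (accept=1 not in)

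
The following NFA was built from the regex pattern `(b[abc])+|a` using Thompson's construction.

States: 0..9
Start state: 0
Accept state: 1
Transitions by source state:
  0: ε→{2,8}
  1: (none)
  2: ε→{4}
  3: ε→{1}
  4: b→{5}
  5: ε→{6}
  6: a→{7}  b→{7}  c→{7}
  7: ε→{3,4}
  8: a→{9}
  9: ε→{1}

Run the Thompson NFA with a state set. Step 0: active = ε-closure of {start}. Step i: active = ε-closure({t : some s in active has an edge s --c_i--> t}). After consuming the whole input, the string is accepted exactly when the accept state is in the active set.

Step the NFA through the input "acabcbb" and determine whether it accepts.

Answer: REJECT

Derivation:
start: ε-closure({0}) = {0,2,4,8}
'a' @ 1: {1,9}  ✓accept
'c' @ 2: {}  — state set empty
rest 'abcbb' ignored (set empty)
final: {}; accept 1 not in set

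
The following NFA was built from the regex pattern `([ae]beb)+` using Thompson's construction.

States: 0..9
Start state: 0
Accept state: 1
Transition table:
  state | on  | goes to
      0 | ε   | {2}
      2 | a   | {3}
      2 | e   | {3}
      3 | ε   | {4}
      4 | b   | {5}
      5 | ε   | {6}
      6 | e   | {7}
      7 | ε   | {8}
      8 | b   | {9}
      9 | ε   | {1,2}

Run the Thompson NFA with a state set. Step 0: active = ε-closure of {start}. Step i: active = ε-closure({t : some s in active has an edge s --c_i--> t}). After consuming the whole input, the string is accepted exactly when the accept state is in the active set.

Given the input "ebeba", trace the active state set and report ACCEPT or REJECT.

Answer: REJECT

Trace:
initial (ε-close {0}): {0,2}
'e' @ 1: {3,4}
'b' @ 2: {5,6}
'e' @ 3: {7,8}
'b' @ 4: {1,2,9}  [accepting]
'a' @ 5: {3,4}
end set {3,4} — state 1 not in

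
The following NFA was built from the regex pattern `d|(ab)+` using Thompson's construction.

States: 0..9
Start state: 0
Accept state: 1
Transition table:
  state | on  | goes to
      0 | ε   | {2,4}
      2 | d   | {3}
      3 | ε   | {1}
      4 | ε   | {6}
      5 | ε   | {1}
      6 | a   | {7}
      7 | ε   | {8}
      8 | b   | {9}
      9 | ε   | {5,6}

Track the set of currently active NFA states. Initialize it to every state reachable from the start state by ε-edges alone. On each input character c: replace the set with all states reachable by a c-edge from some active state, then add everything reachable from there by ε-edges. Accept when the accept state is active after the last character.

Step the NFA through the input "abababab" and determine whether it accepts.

S₀ = ε-closure({0}) = {0,2,4,6}
'a' @ 1: {7,8}
'b' @ 2: {1,5,6,9}  [accepting]
'a' @ 3: {7,8}
'b' @ 4: {1,5,6,9}  [accepting]
'a' @ 5: {7,8}
'b' @ 6: {1,5,6,9}  [accepting]
'a' @ 7: {7,8}
'b' @ 8: {1,5,6,9}  [accepting]
end set {1,5,6,9} — state 1 in

Answer: ACCEPT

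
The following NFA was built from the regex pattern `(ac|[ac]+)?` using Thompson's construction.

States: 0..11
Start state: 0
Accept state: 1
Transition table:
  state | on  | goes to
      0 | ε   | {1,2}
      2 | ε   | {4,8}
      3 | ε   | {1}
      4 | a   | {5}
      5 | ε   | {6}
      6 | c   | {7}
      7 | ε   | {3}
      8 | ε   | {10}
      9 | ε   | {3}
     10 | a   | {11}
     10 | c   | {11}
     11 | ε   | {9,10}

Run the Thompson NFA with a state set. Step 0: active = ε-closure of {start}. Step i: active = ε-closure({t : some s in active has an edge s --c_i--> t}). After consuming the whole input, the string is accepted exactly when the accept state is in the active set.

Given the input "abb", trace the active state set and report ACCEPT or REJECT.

Answer: REJECT

Derivation:
S₀ = ε-closure({0}) = {0,1,2,4,8,10}
'a' @ 1: {1,3,5,6,9,10,11}  (accept∈set)
'b' @ 2: {}  — dead — no transitions
rest 'b' ignored (set empty)
end set {} — state 1 not in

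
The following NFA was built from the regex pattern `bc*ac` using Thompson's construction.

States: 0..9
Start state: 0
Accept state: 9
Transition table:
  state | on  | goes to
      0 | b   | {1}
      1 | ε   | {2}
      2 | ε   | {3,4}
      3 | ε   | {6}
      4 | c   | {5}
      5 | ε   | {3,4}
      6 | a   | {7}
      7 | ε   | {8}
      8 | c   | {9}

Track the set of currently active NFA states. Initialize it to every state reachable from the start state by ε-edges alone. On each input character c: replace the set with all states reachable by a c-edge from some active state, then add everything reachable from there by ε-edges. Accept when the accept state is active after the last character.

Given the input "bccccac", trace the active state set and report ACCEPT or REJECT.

Answer: ACCEPT

Trace:
S₀ = ε-closure({0}) = {0}
'b' @ 1: {1,2,3,4,6}
'c' @ 2: {3,4,5,6}
'c' @ 3: {3,4,5,6}
'c' @ 4: {3,4,5,6}
'c' @ 5: {3,4,5,6}
'a' @ 6: {7,8}
'c' @ 7: {9}  [accepting]
after full input: {9}  (accept=9 in)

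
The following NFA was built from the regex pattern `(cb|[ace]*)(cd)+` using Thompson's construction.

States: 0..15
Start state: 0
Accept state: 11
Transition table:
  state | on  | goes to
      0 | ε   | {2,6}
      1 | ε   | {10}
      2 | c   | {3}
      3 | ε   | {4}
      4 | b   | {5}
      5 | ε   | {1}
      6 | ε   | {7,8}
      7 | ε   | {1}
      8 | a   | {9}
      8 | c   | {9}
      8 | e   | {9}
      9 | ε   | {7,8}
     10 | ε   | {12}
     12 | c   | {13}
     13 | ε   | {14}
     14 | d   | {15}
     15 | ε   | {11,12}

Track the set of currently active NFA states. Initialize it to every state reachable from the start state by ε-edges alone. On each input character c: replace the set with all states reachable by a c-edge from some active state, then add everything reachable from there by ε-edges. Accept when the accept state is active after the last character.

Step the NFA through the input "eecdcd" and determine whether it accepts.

S₀ = ε-closure({0}) = {0,1,2,6,7,8,10,12}
'e' @ 1: {1,7,8,9,10,12}
'e' @ 2: {1,7,8,9,10,12}
'c' @ 3: {1,7,8,9,10,12,13,14}
'd' @ 4: {11,12,15}  ✓accept
'c' @ 5: {13,14}
'd' @ 6: {11,12,15}  ✓accept
end set {11,12,15} — state 11 in

Answer: ACCEPT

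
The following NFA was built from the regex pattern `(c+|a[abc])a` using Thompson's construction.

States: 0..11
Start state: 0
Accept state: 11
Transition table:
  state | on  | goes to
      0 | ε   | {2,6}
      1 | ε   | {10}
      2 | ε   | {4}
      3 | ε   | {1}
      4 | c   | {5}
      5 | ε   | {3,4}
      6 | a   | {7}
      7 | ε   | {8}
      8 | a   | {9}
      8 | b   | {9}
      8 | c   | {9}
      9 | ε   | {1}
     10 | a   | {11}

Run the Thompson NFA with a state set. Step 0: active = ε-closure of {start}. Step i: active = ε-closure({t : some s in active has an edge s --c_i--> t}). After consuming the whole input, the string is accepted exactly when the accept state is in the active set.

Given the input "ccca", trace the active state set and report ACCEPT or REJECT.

Answer: ACCEPT

Derivation:
initial (ε-close {0}): {0,2,4,6}
'c' @ 1: {1,3,4,5,10}
'c' @ 2: {1,3,4,5,10}
'c' @ 3: {1,3,4,5,10}
'a' @ 4: {11}  [accepting]
final: {11}; accept 11 in set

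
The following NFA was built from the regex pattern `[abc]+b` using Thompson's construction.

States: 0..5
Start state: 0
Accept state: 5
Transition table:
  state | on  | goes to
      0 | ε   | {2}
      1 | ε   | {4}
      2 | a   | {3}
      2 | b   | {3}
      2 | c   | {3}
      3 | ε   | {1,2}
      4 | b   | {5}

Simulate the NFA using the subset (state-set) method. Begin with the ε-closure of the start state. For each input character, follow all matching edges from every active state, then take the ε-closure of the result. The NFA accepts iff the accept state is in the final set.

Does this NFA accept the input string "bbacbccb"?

initial (ε-close {0}): {0,2}
'b' @ 1: {1,2,3,4}
'b' @ 2: {1,2,3,4,5}  (accept∈set)
'a' @ 3: {1,2,3,4}
'c' @ 4: {1,2,3,4}
'b' @ 5: {1,2,3,4,5}  (accept∈set)
'c' @ 6: {1,2,3,4}
'c' @ 7: {1,2,3,4}
'b' @ 8: {1,2,3,4,5}  (accept∈set)
after full input: {1,2,3,4,5}  (accept=5 in)

Answer: ACCEPT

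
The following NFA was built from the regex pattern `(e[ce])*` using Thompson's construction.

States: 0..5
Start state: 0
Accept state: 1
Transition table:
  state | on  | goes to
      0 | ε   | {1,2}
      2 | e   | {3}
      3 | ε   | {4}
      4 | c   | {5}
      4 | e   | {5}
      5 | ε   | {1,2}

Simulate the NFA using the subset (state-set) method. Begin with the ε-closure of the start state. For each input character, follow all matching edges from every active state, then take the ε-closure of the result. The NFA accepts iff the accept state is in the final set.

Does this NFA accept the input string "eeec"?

S₀ = ε-closure({0}) = {0,1,2}
'e' @ 1: {3,4}
'e' @ 2: {1,2,5}  (accept∈set)
'e' @ 3: {3,4}
'c' @ 4: {1,2,5}  (accept∈set)
after full input: {1,2,5}  (accept=1 in)

Answer: ACCEPT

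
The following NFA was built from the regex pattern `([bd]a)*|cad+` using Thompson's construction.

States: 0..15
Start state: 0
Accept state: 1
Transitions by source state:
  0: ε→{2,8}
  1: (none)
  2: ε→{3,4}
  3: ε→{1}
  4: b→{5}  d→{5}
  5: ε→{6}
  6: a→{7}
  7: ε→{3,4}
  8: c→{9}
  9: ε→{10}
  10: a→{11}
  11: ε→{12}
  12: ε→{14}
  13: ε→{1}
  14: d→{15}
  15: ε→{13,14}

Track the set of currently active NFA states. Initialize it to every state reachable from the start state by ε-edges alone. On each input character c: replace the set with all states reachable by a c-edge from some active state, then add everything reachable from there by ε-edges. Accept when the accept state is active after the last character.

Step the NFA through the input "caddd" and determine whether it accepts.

Answer: ACCEPT

Derivation:
initial (ε-close {0}): {0,1,2,3,4,8}
'c' @ 1: {9,10}
'a' @ 2: {11,12,14}
'd' @ 3: {1,13,14,15}  (accept∈set)
'd' @ 4: {1,13,14,15}  (accept∈set)
'd' @ 5: {1,13,14,15}  (accept∈set)
final: {1,13,14,15}; accept 1 in set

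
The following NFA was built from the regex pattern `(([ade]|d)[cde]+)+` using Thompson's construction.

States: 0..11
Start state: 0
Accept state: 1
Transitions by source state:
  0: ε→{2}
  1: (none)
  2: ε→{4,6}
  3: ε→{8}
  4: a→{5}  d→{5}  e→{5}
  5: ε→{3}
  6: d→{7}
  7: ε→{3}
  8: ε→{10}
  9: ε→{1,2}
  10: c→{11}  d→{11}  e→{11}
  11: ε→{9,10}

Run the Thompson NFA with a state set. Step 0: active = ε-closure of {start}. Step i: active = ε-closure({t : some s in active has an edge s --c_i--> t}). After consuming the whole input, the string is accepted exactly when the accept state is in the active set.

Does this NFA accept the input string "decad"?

Answer: ACCEPT

Trace:
start: ε-closure({0}) = {0,2,4,6}
'd' @ 1: {3,5,7,8,10}
'e' @ 2: {1,2,4,6,9,10,11}  [accepting]
'c' @ 3: {1,2,4,6,9,10,11}  [accepting]
'a' @ 4: {3,5,8,10}
'd' @ 5: {1,2,4,6,9,10,11}  [accepting]
after full input: {1,2,4,6,9,10,11}  (accept=1 in)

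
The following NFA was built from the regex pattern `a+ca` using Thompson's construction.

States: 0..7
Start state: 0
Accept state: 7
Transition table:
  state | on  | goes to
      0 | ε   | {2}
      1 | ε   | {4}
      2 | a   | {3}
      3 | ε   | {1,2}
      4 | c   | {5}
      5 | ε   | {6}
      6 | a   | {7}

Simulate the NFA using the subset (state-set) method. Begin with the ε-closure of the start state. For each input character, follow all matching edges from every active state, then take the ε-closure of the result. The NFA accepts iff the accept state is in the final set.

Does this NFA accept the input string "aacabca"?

Answer: REJECT

Derivation:
start: ε-closure({0}) = {0,2}
'a' @ 1: {1,2,3,4}
'a' @ 2: {1,2,3,4}
'c' @ 3: {5,6}
'a' @ 4: {7}  (accept∈set)
'b' @ 5: {}  — no active states
rest 'ca' ignored (set empty)
end set {} — state 7 not in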